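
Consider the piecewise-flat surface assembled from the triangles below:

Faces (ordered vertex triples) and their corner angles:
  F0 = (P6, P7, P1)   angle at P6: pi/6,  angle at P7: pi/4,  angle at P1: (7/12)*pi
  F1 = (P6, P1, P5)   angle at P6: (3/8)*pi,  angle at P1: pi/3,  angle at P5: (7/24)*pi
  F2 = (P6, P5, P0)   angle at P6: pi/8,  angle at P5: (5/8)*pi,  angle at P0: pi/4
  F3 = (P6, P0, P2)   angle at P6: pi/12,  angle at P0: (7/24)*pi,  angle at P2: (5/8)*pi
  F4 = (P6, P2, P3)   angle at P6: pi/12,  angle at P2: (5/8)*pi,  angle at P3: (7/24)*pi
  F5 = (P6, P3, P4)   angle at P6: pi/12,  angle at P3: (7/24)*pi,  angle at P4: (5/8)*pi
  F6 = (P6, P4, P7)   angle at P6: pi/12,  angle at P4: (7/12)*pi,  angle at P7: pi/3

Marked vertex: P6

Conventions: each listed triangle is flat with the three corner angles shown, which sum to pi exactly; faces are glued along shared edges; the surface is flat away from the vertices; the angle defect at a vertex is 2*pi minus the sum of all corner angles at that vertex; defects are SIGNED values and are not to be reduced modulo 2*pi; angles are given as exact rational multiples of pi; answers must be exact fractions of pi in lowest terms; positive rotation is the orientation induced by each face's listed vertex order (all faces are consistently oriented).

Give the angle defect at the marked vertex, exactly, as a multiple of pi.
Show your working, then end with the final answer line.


Sum of corner angles at P6: pi
defect = 2*pi - pi

Answer: defect(P6) = pi


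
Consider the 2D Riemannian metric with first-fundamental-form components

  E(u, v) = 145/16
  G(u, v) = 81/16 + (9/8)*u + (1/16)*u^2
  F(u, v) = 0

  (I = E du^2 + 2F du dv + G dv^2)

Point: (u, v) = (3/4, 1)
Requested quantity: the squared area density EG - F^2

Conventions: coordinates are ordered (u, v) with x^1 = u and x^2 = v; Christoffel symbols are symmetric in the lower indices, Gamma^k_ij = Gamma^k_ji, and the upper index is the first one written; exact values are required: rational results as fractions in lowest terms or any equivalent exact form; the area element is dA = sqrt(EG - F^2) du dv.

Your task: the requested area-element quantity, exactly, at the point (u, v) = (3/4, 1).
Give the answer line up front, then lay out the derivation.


Answer: EG - F^2 = 220545/4096

E = 145/16, F = 0, G = 1521/256; EG - F^2 = 220545/4096


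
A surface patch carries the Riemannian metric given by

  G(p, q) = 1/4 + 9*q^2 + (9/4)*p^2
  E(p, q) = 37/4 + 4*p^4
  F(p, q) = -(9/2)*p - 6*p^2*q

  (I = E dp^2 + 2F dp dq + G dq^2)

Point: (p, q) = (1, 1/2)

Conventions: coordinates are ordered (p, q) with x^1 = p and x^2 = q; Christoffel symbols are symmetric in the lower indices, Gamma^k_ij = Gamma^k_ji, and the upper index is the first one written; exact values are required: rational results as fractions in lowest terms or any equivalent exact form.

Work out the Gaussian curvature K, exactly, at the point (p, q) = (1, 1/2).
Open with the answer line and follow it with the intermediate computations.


Answer: K = -2136/11449

E = 53/4, F = -15/2, G = 19/4, EG - F^2 = 107/16 at the point
E_p = 16, E_q = 0, F_p = -21/2, F_q = -6, G_p = 9/2, G_q = 9
E_qq = 0, F_pq = -12, G_pp = 9/2
By Brioschi, K is (det M1 - det M2) divided by (EG - F^2) squared.
M1 = [[-E_qq/2 + F_pq - G_pp/2, E_p/2, F_p - E_q/2], [F_q - G_p/2, E, F], [G_q/2, F, G]] = [[-57/4, 8, -21/2], [-33/4, 53/4, -15/2], [9/2, -15/2, 19/4]]; det M1 = -4827/64
M2 = [[0, E_q/2, G_p/2], [E_q/2, E, F], [G_p/2, F, G]] = [[0, 0, 9/4], [0, 53/4, -15/2], [9/4, -15/2, 19/4]]; det M2 = -4293/64
det M1 - det M2 = -267/32; K = -267/32 / (107/16)^2 = -2136/11449


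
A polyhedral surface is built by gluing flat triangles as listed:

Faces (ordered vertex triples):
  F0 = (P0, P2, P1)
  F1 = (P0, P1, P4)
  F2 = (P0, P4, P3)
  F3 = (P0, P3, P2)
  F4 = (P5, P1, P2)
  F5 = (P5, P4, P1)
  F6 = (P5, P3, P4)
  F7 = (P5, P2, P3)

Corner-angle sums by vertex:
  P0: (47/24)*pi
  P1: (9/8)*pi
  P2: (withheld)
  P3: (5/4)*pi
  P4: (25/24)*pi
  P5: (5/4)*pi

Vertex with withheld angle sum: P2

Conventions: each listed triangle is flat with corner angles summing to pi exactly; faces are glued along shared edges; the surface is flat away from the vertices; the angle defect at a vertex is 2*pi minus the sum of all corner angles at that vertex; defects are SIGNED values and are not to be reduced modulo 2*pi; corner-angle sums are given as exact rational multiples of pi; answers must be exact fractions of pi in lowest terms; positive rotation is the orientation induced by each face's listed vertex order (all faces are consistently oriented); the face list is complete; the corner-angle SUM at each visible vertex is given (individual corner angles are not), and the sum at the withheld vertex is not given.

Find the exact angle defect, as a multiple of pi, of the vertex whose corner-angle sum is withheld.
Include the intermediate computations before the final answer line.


V = 6, E = 12, F = 8; chi = V - E + F = 2
Gauss-Bonnet: total defect = 2*pi*chi = 4*pi; visible defects sum to (27/8)*pi

Answer: defect(P2) = (5/8)*pi


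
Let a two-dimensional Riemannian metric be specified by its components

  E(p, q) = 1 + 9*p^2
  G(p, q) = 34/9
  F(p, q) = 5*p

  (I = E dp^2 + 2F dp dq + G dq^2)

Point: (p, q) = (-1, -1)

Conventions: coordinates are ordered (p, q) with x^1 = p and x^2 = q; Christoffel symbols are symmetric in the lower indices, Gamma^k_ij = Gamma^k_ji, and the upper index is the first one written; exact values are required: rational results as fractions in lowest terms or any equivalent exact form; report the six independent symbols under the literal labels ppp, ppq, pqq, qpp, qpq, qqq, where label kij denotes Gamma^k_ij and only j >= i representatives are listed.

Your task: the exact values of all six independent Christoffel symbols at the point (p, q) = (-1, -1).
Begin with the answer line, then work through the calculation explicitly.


Answer: Gamma_ppp = -81/115, Gamma_ppq = 0, Gamma_pqq = 0, Gamma_qpp = 9/23, Gamma_qpq = 0, Gamma_qqq = 0

E = 10, F = -5, G = 34/9 at the point
E_p = -18, E_q = 0, F_p = 5, F_q = 0, G_p = 0, G_q = 0
EG - F^2 = 115/9;  g^inv = (9/115) * [[34/9, 5], [5, 10]]
first-kind symbols [ij,l] = (1/2)(d_i g_jl + d_j g_il - d_l g_ij): [pp,p] = E_p/2 = -9, [pp,q] = F_p - E_q/2 = 5, [pq,p] = E_q/2 = 0, [pq,q] = G_p/2 = 0, [qq,p] = F_q - G_p/2 = 0, [qq,q] = G_q/2 = 0
Gamma^p_ij = (G*[ij,p] - F*[ij,q])/(EG - F^2), Gamma^q_ij = (E*[ij,q] - F*[ij,p])/(EG - F^2)


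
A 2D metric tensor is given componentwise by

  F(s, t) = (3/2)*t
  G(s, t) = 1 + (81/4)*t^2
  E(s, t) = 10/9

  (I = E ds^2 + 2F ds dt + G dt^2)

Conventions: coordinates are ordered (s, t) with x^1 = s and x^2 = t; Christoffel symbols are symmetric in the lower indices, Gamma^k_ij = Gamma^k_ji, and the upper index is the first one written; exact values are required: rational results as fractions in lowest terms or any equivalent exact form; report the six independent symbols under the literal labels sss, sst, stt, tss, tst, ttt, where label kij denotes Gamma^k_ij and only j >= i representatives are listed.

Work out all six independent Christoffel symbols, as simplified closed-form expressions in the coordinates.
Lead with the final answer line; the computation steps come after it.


Answer: Gamma_sss = 0, Gamma_sst = 0, Gamma_stt = 54/(729*t^2 + 40), Gamma_tss = 0, Gamma_tst = 0, Gamma_ttt = 729*t/(729*t^2 + 40)

E = 10/9; F = (3/2)*t; G = 1 + (81/4)*t^2
Gamma^k_ij = (1/2) g^{kl} (d_i g_jl + d_j g_il - d_l g_ij), with g^inv = (1/(EG-F^2)) [[G, -F], [-F, E]]
first partials: E_s = 0, E_t = 0, F_s = 0, F_t = 3/2, G_s = 0, G_t = (81/2)*t
D = EG - F^2 = 10/9 + (81/4)*t^2
expanded: Gamma^s_ss = (G E_s - 2F F_s + F E_t)/(2D), Gamma^s_st = (G E_t - F G_s)/(2D), Gamma^s_tt = (2G F_t - G G_s - F G_t)/(2D), Gamma^t_ss = (2E F_s - E E_t - F E_s)/(2D), Gamma^t_st = (E G_s - F E_t)/(2D), Gamma^t_tt = (E G_t - 2F F_t + F G_s)/(2D); substitute and cancel common factors


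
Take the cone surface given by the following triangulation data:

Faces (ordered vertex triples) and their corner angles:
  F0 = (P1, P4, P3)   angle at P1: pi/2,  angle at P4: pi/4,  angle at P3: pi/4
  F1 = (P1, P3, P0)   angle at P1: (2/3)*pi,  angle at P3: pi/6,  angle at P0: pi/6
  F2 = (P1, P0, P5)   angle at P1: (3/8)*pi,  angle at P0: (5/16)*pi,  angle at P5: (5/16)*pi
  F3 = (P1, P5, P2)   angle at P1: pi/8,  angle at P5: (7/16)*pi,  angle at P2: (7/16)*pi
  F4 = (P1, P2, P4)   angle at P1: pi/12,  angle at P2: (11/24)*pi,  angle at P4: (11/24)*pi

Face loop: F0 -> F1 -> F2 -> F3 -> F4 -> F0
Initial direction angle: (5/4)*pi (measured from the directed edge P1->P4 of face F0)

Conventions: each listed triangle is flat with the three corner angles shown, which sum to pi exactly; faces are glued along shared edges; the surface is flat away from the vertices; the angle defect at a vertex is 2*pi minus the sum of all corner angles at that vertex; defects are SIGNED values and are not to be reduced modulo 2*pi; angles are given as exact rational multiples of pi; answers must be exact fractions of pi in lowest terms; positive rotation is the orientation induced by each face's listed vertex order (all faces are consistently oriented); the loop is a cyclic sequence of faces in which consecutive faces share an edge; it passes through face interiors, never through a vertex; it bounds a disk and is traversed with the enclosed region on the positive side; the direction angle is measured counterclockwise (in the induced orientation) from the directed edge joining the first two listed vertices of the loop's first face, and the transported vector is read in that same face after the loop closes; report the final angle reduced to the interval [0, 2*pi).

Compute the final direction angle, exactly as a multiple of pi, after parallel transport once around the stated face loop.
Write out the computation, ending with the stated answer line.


enclosed vertex P1: corner angles sum to (7/4)*pi, defect = 2*pi - (7/4)*pi = pi/4
the rotation equals the total enclosed defect, so the final angle is initial + defects (mod 2*pi)
final angle = (5/4)*pi + pi/4 = (3/2)*pi (mod 2*pi)

Answer: final direction angle = (3/2)*pi


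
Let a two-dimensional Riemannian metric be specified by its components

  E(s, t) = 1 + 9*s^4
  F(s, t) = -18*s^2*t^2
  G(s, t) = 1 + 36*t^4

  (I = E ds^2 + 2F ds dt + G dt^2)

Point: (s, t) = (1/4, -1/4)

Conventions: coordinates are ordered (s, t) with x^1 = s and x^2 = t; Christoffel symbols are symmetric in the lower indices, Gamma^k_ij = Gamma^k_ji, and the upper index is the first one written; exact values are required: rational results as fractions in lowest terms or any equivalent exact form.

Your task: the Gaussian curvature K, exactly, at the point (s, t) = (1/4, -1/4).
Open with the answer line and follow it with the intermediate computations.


Answer: K = 294912/90601

E = 265/256, F = -9/128, G = 73/64, EG - F^2 = 301/256 at the point
E_s = 9/16, E_t = 0, F_s = -9/16, F_t = 9/16, G_s = 0, G_t = -9/4
E_tt = 0, F_st = 9/2, G_ss = 0
Evaluate Brioschi's two determinant matrices M1, M2 and divide by (EG - F^2)^2.
M1 = [[-E_tt/2 + F_st - G_ss/2, E_s/2, F_s - E_t/2], [F_t - G_s/2, E, F], [G_t/2, F, G]] = [[9/2, 9/32, -9/16], [9/16, 265/256, -9/128], [-9/8, -9/128, 73/64]]; det M1 = 9/2
M2 = [[0, E_t/2, G_s/2], [E_t/2, E, F], [G_s/2, F, G]] = [[0, 0, 0], [0, 265/256, -9/128], [0, -9/128, 73/64]]; det M2 = 0
det M1 - det M2 = 9/2; K = 9/2 / (301/256)^2 = 294912/90601


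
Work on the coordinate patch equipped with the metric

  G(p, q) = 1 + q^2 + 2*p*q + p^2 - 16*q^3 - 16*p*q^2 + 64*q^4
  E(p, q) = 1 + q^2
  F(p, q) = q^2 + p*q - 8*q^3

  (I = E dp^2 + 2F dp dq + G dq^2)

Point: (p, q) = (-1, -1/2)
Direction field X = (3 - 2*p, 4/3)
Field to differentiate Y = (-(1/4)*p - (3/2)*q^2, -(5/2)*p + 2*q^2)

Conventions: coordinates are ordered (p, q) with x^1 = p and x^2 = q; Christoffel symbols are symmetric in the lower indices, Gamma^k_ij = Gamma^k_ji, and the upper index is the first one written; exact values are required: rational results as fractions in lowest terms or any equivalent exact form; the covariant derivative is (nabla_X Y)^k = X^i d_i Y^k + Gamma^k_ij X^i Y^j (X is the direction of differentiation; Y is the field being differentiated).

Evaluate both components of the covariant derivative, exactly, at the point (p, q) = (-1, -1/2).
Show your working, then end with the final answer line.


E = 5/4, F = 7/4, G = 53/4 at the point
E_p = 0, E_q = -1, F_p = -1/2, F_q = -8, G_p = -7, G_q = -63
EG - F^2 = 27/2;  g^inv = (2/27) * [[53/4, -7/4], [-7/4, 5/4]]
first-kind symbols [ij,l] = (1/2)(d_i g_jl + d_j g_il - d_l g_ij): [pp,p] = E_p/2 = 0, [pp,q] = F_p - E_q/2 = 0, [pq,p] = E_q/2 = -1/2, [pq,q] = G_p/2 = -7/2, [qq,p] = F_q - G_p/2 = -9/2, [qq,q] = G_q/2 = -63/2
Gamma^p_ij = (G*[ij,p] - F*[ij,q])/(EG - F^2), Gamma^q_ij = (E*[ij,q] - F*[ij,p])/(EG - F^2)
Gamma_ppp = 0, Gamma_ppq = -1/27, Gamma_pqq = -1/3, Gamma_qpp = 0, Gamma_qpq = -7/27, Gamma_qqq = -7/3
X = (5, 4/3), Y = (-1/8, 3) at the point

Answer: (nabla_X Y)^p = -367/324, (nabla_X Y)^q = -2296/81


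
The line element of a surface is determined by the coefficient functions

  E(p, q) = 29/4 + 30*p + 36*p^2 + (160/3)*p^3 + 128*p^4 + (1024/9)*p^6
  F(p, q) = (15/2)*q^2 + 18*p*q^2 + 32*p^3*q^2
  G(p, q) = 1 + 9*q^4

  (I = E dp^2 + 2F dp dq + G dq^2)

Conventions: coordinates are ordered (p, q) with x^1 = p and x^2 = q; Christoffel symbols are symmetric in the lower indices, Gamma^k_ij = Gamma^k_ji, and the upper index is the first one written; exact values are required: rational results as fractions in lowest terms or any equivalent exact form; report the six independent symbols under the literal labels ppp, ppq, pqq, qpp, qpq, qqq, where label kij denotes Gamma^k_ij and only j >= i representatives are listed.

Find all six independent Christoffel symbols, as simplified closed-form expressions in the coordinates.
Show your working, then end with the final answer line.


E = 29/4 + 30*p + 36*p^2 + (160/3)*p^3 + 128*p^4 + (1024/9)*p^6; F = (15/2)*q^2 + 18*p*q^2 + 32*p^3*q^2; G = 1 + 9*q^4
Gamma^k_ij = (1/2) g^{kl} (d_i g_jl + d_j g_il - d_l g_ij), with g^inv = (1/(EG-F^2)) [[G, -F], [-F, E]]
first partials: E_p = 30 + 72*p + 160*p^2 + 512*p^3 + (2048/3)*p^5, E_q = 0, F_p = 18*q^2 + 96*p^2*q^2, F_q = 15*q + 36*p*q + 64*p^3*q, G_p = 0, G_q = 36*q^3
D = EG - F^2 = 29/4 + 30*p + 36*p^2 + (160/3)*p^3 + 9*q^4 + 128*p^4 + (1024/9)*p^6
expanded: Gamma^p_pp = (G E_p - 2F F_p + F E_q)/(2D), Gamma^p_pq = (G E_q - F G_p)/(2D), Gamma^p_qq = (2G F_q - G G_p - F G_q)/(2D), Gamma^q_pp = (2E F_p - E E_q - F E_p)/(2D), Gamma^q_pq = (E G_p - F E_q)/(2D), Gamma^q_qq = (E G_q - 2F F_q + F G_p)/(2D); substitute and cancel common factors

Answer: Gamma_ppp = (12288*p^5 + 9216*p^3 + 2880*p^2 + 1296*p + 540)/(4096*p^6 + 4608*p^4 + 1920*p^3 + 1296*p^2 + 1080*p + 324*q^4 + 261), Gamma_ppq = 0, Gamma_pqq = (2304*p^3*q + 1296*p*q + 540*q)/(4096*p^6 + 4608*p^4 + 1920*p^3 + 1296*p^2 + 1080*p + 324*q^4 + 261), Gamma_qpp = (3456*p^2*q^2 + 648*q^2)/(4096*p^6 + 4608*p^4 + 1920*p^3 + 1296*p^2 + 1080*p + 324*q^4 + 261), Gamma_qpq = 0, Gamma_qqq = 648*q^3/(4096*p^6 + 4608*p^4 + 1920*p^3 + 1296*p^2 + 1080*p + 324*q^4 + 261)


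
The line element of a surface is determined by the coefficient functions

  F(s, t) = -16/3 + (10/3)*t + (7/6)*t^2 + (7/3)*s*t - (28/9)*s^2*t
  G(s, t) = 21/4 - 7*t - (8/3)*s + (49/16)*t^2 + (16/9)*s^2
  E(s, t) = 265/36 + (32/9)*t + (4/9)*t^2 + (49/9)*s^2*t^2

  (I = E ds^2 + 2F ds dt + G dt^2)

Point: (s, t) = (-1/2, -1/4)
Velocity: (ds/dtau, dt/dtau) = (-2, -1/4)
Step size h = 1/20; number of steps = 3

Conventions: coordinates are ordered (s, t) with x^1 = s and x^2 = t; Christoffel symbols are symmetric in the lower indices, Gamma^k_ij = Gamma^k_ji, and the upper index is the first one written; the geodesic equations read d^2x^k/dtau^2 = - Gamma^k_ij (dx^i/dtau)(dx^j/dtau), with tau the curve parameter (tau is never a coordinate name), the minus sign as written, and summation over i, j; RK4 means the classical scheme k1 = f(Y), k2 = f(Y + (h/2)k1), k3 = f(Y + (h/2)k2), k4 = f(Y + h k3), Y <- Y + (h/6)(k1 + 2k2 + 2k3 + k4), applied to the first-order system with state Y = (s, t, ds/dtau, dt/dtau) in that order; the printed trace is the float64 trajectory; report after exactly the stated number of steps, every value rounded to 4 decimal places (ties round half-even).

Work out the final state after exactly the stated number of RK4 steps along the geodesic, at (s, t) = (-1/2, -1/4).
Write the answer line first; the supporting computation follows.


Answer: s = -0.7784, t = -0.2618, ds/dtau = -1.7437, dt/dtau = 0.0519

f(Y) = (ds/dtau, dt/dtau, -Gamma^s_ij Y'^i Y'^j, -Gamma^t_ij Y'^i Y'^j) with the Gammas evaluated at the stage position; h = 0.050000; intermediate values shown to 6 dp
step 0: s = -0.5000, t = -0.2500, ds/dtau = -2.0000, dt/dtau = -0.2500
step 1:
  k1: at (s, t) = (-0.500000, -0.250000), (ds/dtau, dt/dtau) = (-2.000000, -0.250000); Gamma_sss = -0.600952, Gamma_sst = -0.020451, Gamma_stt = 0.117196, Gamma_tss = -0.675359, Gamma_tst = -0.260548, Gamma_ttt = -0.402314; k1 = (-2.000000, -0.250000, 2.416933, 2.987129)
  k2: at (s, t) = (-0.550000, -0.256250), (ds/dtau, dt/dtau) = (-1.939577, -0.175322); Gamma_sss = -0.558170, Gamma_sst = -0.043646, Gamma_stt = 0.078106, Gamma_tss = -0.628099, Gamma_tst = -0.276015, Gamma_ttt = -0.416463; k2 = (-1.939577, -0.175322, 2.127094, 2.563401)
  k3: at (s, t) = (-0.548489, -0.254383), (ds/dtau, dt/dtau) = (-1.946823, -0.185915); Gamma_sss = -0.558186, Gamma_sst = -0.042479, Gamma_stt = 0.080334, Gamma_tss = -0.628997, Gamma_tst = -0.275716, Gamma_ttt = -0.415531; k3 = (-1.946823, -0.185915, 2.143564, 2.597922)
  k4: at (s, t) = (-0.597341, -0.259296), (ds/dtau, dt/dtau) = (-1.892822, -0.120104); Gamma_sss = -0.518750, Gamma_sst = -0.063954, Gamma_stt = 0.042542, Gamma_tss = -0.585912, Gamma_tst = -0.289012, Gamma_ttt = -0.427594; k4 = (-1.892822, -0.120104, 1.887028, 2.236764)
  Y <- Y + (h/6)(k1 + 2k2 + 2k3 + k4): s = -0.5972, t = -0.2591, ds/dtau = -1.8930, dt/dtau = -0.1204
step 2:
  k1: at (s, t) = (-0.597214, -0.259105), (ds/dtau, dt/dtau) = (-1.892956, -0.120446); Gamma_sss = -0.518730, Gamma_sst = -0.063838, Gamma_stt = 0.042743, Gamma_tss = -0.585975, Gamma_tst = -0.288990, Gamma_ttt = -0.427518; k1 = (-1.892956, -0.120446, 1.887247, 2.237696)
  k2: at (s, t) = (-0.644537, -0.262116), (ds/dtau, dt/dtau) = (-1.845775, -0.064503); Gamma_sss = -0.482320, Gamma_sst = -0.083361, Gamma_stt = 0.006826, Gamma_tss = -0.546816, Gamma_tst = -0.300314, Gamma_ttt = -0.437416; k2 = (-1.845775, -0.064503, 1.663029, 1.936270)
  k3: at (s, t) = (-0.643358, -0.260717), (ds/dtau, dt/dtau) = (-1.851380, -0.072039); Gamma_sss = -0.482383, Gamma_sst = -0.082363, Gamma_stt = 0.008419, Gamma_tss = -0.547459, Gamma_tst = -0.300114, Gamma_ttt = -0.436895; k3 = (-1.851380, -0.072039, 1.675345, 1.958797)
  k4: at (s, t) = (-0.689783, -0.262707), (ds/dtau, dt/dtau) = (-1.809189, -0.022506); Gamma_sss = -0.448808, Gamma_sst = -0.100477, Gamma_stt = -0.026734, Gamma_tss = -0.511460, Gamma_tst = -0.309830, Gamma_ttt = -0.445309; k4 = (-1.809189, -0.022506, 1.477219, 1.699547)
  Y <- Y + (h/6)(k1 + 2k2 + 2k3 + k4): s = -0.6897, t = -0.2626, ds/dtau = -1.8093, dt/dtau = -0.0227
step 3:
  k1: at (s, t) = (-0.689684, -0.262572), (ds/dtau, dt/dtau) = (-1.809279, -0.022717); Gamma_sss = -0.448803, Gamma_sst = -0.100382, Gamma_stt = -0.026596, Gamma_tss = -0.511507, Gamma_tst = -0.309815, Gamma_ttt = -0.445270; k1 = (-1.809279, -0.022717, 1.477419, 1.700112)
  k2: at (s, t) = (-0.734916, -0.263140), (ds/dtau, dt/dtau) = (-1.772344, 0.019785); Gamma_sss = -0.417814, Gamma_sst = -0.116883, Gamma_stt = -0.060635, Gamma_tss = -0.478495, Gamma_tst = -0.318064, Gamma_ttt = -0.452208; k2 = (-1.772344, 0.019785, 1.304263, 1.480919)
  k3: at (s, t) = (-0.733993, -0.262077), (ds/dtau, dt/dtau) = (-1.776673, 0.014306); Gamma_sss = -0.417874, Gamma_sst = -0.116041, Gamma_stt = -0.059487, Gamma_tss = -0.478956, Gamma_tst = -0.317935, Gamma_ttt = -0.451935; k3 = (-1.776673, 0.014306, 1.313161, 1.495788)
  k4: at (s, t) = (-0.778518, -0.261856), (ds/dtau, dt/dtau) = (-1.743621, 0.052072); Gamma_sss = -0.389250, Gamma_sst = -0.131377, Gamma_stt = -0.093217, Gamma_tss = -0.448383, Gamma_tst = -0.324973, Gamma_ttt = -0.457820; k4 = (-1.743621, 0.052072, 1.159800, 1.305411)
  Y <- Y + (h/6)(k1 + 2k2 + 2k3 + k4): s = -0.7784, t = -0.2618, ds/dtau = -1.7437, dt/dtau = 0.0519


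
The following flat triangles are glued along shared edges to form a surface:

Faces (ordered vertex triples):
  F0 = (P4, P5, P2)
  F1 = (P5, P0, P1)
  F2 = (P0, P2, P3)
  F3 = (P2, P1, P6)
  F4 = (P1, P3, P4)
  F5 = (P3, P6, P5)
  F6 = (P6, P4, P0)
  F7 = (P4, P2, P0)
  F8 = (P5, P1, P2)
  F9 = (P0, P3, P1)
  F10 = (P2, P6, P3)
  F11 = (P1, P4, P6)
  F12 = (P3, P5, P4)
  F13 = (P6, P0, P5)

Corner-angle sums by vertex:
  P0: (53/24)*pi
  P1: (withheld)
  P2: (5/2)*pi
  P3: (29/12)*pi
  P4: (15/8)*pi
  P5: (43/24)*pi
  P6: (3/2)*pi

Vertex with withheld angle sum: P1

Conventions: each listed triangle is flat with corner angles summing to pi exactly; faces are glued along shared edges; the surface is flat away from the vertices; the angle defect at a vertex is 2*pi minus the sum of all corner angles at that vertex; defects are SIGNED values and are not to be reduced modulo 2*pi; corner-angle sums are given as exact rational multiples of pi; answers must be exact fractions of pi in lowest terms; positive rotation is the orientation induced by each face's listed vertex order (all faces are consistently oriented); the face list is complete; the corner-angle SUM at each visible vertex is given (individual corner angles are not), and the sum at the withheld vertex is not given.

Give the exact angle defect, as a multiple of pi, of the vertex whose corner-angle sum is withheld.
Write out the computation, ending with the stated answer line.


V = 7, E = 21, F = 14; chi = V - E + F = 0
Gauss-Bonnet: total defect = 2*pi*chi = 0; visible defects sum to (-7/24)*pi

Answer: defect(P1) = (7/24)*pi


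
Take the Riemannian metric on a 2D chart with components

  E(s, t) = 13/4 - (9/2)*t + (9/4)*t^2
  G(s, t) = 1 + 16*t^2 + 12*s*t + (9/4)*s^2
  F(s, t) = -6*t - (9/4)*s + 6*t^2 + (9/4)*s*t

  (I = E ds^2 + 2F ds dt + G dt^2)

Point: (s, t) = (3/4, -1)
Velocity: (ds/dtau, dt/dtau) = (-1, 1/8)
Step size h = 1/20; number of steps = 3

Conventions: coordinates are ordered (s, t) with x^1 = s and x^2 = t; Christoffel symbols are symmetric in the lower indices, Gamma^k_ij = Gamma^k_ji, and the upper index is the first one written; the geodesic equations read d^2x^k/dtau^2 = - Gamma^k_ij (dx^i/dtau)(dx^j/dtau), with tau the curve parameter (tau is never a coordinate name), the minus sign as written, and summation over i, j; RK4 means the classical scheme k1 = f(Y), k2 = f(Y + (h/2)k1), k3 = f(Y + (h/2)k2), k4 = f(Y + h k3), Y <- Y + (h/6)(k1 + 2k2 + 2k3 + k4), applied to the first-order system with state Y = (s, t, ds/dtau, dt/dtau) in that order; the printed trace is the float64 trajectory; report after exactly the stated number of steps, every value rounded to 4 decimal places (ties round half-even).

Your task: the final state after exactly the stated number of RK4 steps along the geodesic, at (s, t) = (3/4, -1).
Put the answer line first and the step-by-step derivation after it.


Answer: s = 0.5994, t = -0.9818, ds/dtau = -1.0074, dt/dtau = 0.1177

f(Y) = (ds/dtau, dt/dtau, -Gamma^s_ij Y'^i Y'^j, -Gamma^t_ij Y'^i Y'^j) with the Gammas evaluated at the stage position; h = 0.050000; intermediate values shown to 6 dp
step 0: s = 0.7500, t = -1.0000, ds/dtau = -1.0000, dt/dtau = 0.1250
step 1:
  k1: at (s, t) = (0.750000, -1.000000), (ds/dtau, dt/dtau) = (-1.000000, 0.125000); Gamma_sss = 0.000000, Gamma_sst = -0.246364, Gamma_stt = -0.656972, Gamma_tss = 0.000000, Gamma_tst = -0.236099, Gamma_ttt = -0.629598; k1 = (-1.000000, 0.125000, -0.051326, -0.049187)
  k2: at (s, t) = (0.725000, -0.996875), (ds/dtau, dt/dtau) = (-1.001283, 0.123770); Gamma_sss = 0.000000, Gamma_sst = -0.244424, Gamma_stt = -0.651796, Gamma_tss = 0.000000, Gamma_tst = -0.236646, Gamma_ttt = -0.631056; k2 = (-1.001283, 0.123770, -0.050597, -0.048987)
  k3: at (s, t) = (0.724968, -0.996906), (ds/dtau, dt/dtau) = (-1.001265, 0.123775); Gamma_sss = 0.000000, Gamma_sst = -0.244410, Gamma_stt = -0.651761, Gamma_tss = 0.000000, Gamma_tst = -0.236643, Gamma_ttt = -0.631049; k3 = (-1.001265, 0.123775, -0.050595, -0.048987)
  k4: at (s, t) = (0.699937, -0.993811), (ds/dtau, dt/dtau) = (-1.002530, 0.122551); Gamma_sss = 0.000000, Gamma_sst = -0.242464, Gamma_stt = -0.646572, Gamma_tss = 0.000000, Gamma_tst = -0.237164, Gamma_ttt = -0.632438; k4 = (-1.002530, 0.122551, -0.049868, -0.048778)
  Y <- Y + (h/6)(k1 + 2k2 + 2k3 + k4): s = 0.6999, t = -0.9938, ds/dtau = -1.0025, dt/dtau = 0.1226
step 2:
  k1: at (s, t) = (0.699936, -0.993811), (ds/dtau, dt/dtau) = (-1.002530, 0.122551); Gamma_sss = 0.000000, Gamma_sst = -0.242464, Gamma_stt = -0.646571, Gamma_tss = 0.000000, Gamma_tst = -0.237164, Gamma_ttt = -0.632438; k1 = (-1.002530, 0.122551, -0.049868, -0.048778)
  k2: at (s, t) = (0.674873, -0.990748), (ds/dtau, dt/dtau) = (-1.003777, 0.121331); Gamma_sss = 0.000000, Gamma_sst = -0.240513, Gamma_stt = -0.641369, Gamma_tss = 0.000000, Gamma_tst = -0.237659, Gamma_ttt = -0.633756; k2 = (-1.003777, 0.121331, -0.049142, -0.048559)
  k3: at (s, t) = (0.674842, -0.990778), (ds/dtau, dt/dtau) = (-1.003758, 0.121337); Gamma_sss = 0.000000, Gamma_sst = -0.240500, Gamma_stt = -0.641335, Gamma_tss = 0.000000, Gamma_tst = -0.237656, Gamma_ttt = -0.633749; k3 = (-1.003758, 0.121337, -0.049140, -0.048559)
  k4: at (s, t) = (0.649749, -0.987744), (ds/dtau, dt/dtau) = (-1.004987, 0.120123); Gamma_sss = 0.000000, Gamma_sst = -0.238546, Gamma_stt = -0.636121, Gamma_tss = 0.000000, Gamma_tst = -0.238125, Gamma_ttt = -0.634999; k4 = (-1.004987, 0.120123, -0.048416, -0.048331)
  Y <- Y + (h/6)(k1 + 2k2 + 2k3 + k4): s = 0.6497, t = -0.9877, ds/dtau = -1.0050, dt/dtau = 0.1201
step 3:
  k1: at (s, t) = (0.649748, -0.987745), (ds/dtau, dt/dtau) = (-1.004987, 0.120123); Gamma_sss = 0.000000, Gamma_sst = -0.238545, Gamma_stt = -0.636121, Gamma_tss = 0.000000, Gamma_tst = -0.238125, Gamma_ttt = -0.634999; k1 = (-1.004987, 0.120123, -0.048416, -0.048331)
  k2: at (s, t) = (0.624624, -0.984742), (ds/dtau, dt/dtau) = (-1.006197, 0.118915); Gamma_sss = 0.000000, Gamma_sst = -0.236587, Gamma_stt = -0.630898, Gamma_tss = 0.000000, Gamma_tst = -0.238567, Gamma_ttt = -0.636179; k2 = (-1.006197, 0.118915, -0.047695, -0.048094)
  k3: at (s, t) = (0.624593, -0.984772), (ds/dtau, dt/dtau) = (-1.006179, 0.118920); Gamma_sss = 0.000000, Gamma_sst = -0.236575, Gamma_stt = -0.630866, Gamma_tss = 0.000000, Gamma_tst = -0.238564, Gamma_ttt = -0.636171; k3 = (-1.006179, 0.118920, -0.047693, -0.048094)
  k4: at (s, t) = (0.599439, -0.981799), (ds/dtau, dt/dtau) = (-1.007372, 0.117718); Gamma_sss = 0.000000, Gamma_sst = -0.234613, Gamma_stt = -0.625636, Gamma_tss = 0.000000, Gamma_tst = -0.238981, Gamma_ttt = -0.637282; k4 = (-1.007372, 0.117718, -0.046974, -0.047848)
  Y <- Y + (h/6)(k1 + 2k2 + 2k3 + k4): s = 0.5994, t = -0.9818, ds/dtau = -1.0074, dt/dtau = 0.1177


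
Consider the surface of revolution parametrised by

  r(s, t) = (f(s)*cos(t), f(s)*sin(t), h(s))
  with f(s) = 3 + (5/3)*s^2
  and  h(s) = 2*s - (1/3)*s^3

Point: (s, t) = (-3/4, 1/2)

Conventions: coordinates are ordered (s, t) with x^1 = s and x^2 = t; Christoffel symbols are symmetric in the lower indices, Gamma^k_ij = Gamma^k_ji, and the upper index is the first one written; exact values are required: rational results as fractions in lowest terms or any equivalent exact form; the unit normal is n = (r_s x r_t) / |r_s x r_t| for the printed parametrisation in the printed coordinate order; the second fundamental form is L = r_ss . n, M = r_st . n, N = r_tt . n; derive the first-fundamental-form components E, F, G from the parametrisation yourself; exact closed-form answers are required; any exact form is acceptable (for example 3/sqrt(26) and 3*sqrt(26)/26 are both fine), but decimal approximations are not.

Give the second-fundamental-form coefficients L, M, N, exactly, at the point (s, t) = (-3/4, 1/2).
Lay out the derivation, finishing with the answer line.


f = 63/16, f' = -5/2, f'' = 10/3, h' = 23/16, h'' = 3/2
E = 2129/256, F = 0, G = 3969/256; answer radicand W^2 = 2129/256
unnormalised second-form numerators: l = -205/24, m = 0, n = 1449/256; L = l/sqrt(2129/256), and similarly M = m/sqrt(W^2), N = n/sqrt(W^2)

Answer: L = -410*sqrt(2129)/6387, M = 0, N = 1449*sqrt(2129)/34064


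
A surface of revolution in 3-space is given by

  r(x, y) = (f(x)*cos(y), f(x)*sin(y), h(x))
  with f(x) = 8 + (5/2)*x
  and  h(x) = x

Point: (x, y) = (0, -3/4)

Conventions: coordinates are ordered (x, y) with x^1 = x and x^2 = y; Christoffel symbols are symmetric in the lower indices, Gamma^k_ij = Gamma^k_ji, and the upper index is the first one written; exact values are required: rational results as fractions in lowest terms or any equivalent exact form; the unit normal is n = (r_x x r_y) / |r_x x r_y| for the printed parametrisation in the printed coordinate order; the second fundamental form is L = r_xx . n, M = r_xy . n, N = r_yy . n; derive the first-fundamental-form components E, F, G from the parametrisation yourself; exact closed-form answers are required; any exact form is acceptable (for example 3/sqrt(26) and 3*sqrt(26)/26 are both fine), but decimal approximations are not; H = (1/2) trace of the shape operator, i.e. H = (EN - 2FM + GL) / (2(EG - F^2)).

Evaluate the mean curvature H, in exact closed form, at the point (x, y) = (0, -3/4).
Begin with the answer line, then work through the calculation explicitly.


Answer: H = sqrt(29)/232

f = 8, f' = 5/2, f'' = 0, h' = 1, h'' = 0
E = 29/4, F = 0, G = 64; answer radicand W^2 = 29/4
unnormalised second-form numerators: l = 0, m = 0, n = 8; L = l/sqrt(29/4), and similarly M = m/sqrt(W^2), N = n/sqrt(W^2)
H = (E*n - 2*F*m + G*l) / (2*(EG - F^2)*sqrt(W^2)); E*n - 2*F*m + G*l = 58, EG - F^2 = 464, so H = (1/16)/sqrt(29/4)


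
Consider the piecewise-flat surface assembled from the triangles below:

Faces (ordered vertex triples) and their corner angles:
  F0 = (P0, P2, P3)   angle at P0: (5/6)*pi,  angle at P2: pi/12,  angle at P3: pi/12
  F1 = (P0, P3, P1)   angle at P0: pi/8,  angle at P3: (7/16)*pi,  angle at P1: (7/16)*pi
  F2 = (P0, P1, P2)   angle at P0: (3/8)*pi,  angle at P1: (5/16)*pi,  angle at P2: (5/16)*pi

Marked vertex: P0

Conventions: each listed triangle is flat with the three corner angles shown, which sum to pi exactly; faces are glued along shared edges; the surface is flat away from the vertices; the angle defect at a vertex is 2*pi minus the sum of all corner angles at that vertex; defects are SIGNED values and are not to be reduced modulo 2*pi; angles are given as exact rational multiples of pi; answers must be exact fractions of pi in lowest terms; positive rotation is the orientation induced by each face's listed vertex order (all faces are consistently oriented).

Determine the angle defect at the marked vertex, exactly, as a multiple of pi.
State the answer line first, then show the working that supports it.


Answer: defect(P0) = (2/3)*pi

Sum of corner angles at P0: (4/3)*pi
defect = 2*pi - (4/3)*pi


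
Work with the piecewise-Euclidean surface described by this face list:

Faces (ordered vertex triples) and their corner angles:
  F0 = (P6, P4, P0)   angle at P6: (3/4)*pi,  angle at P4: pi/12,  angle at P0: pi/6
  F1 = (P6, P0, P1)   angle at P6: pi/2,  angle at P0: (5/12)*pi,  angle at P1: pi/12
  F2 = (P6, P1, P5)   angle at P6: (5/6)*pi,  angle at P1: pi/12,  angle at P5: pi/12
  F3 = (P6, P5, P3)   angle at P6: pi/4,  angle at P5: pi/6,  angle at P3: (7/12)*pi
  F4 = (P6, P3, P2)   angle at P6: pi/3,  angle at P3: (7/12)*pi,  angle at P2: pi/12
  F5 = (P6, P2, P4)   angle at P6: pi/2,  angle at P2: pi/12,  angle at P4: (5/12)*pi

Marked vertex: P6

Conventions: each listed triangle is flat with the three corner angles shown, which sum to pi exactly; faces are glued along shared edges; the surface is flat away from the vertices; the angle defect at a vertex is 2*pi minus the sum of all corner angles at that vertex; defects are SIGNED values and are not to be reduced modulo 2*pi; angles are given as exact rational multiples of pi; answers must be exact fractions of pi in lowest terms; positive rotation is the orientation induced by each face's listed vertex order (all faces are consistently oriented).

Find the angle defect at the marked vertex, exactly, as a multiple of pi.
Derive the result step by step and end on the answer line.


Sum of corner angles at P6: (19/6)*pi
defect = 2*pi - (19/6)*pi

Answer: defect(P6) = (-7/6)*pi


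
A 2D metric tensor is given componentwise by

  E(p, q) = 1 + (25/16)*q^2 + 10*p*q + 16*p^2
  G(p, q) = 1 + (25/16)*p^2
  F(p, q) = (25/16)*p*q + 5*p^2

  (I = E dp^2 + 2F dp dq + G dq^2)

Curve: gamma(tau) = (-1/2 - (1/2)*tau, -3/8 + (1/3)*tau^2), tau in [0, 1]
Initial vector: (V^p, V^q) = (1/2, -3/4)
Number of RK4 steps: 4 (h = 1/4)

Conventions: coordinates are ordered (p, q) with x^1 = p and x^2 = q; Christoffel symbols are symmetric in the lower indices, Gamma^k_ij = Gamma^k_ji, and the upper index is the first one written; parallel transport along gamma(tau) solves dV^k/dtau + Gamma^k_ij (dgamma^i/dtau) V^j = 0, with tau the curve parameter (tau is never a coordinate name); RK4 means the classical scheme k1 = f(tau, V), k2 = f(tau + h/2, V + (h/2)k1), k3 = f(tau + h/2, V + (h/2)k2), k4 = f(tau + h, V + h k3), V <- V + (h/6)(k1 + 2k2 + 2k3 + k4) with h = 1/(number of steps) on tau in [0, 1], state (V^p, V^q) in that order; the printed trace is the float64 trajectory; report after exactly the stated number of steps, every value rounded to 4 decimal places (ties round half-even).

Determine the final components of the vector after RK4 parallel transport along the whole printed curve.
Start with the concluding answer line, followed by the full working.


Answer: V^p = 0.4317, V^q = -0.7684

gamma'(tau) = (-1/2, (2/3)*tau); f(tau, V)^k = -Gamma^k_ij(gamma(tau)) gamma'^i(tau) V^j; h = 1/4; intermediate values shown to 6 dp
curve data and Christoffel symbols at the stage parameters:
  tau = 0.000000: gamma = (-0.500000, -0.375000), gamma' = (-0.500000, 0.000000); Gamma_ppp = -1.319243, Gamma_ppq = -0.412264, Gamma_pqq = 0.000000, Gamma_qpp = -0.333986, Gamma_qpq = -0.104371, Gamma_qqq = 0.000000
  tau = 0.125000: gamma = (-0.562500, -0.369792), gamma' = (-0.500000, 0.083333); Gamma_ppp = -1.225784, Gamma_ppq = -0.383057, Gamma_pqq = 0.000000, Gamma_qpp = -0.317774, Gamma_qpq = -0.099304, Gamma_qqq = 0.000000
  tau = 0.250000: gamma = (-0.625000, -0.354167), gamma' = (-0.500000, 0.166667); Gamma_ppp = -1.146151, Gamma_ppq = -0.358172, Gamma_pqq = 0.000000, Gamma_qpp = -0.304288, Gamma_qpq = -0.095090, Gamma_qqq = 0.000000
  tau = 0.375000: gamma = (-0.687500, -0.328125), gamma' = (-0.500000, 0.250000); Gamma_ppp = -1.078081, Gamma_ppq = -0.336900, Gamma_pqq = 0.000000, Gamma_qpp = -0.293174, Gamma_qpq = -0.091617, Gamma_qqq = 0.000000
  tau = 0.500000: gamma = (-0.750000, -0.291667), gamma' = (-0.500000, 0.333333); Gamma_ppp = -1.019623, Gamma_ppq = -0.318632, Gamma_pqq = 0.000000, Gamma_qpp = -0.284105, Gamma_qpq = -0.088783, Gamma_qqq = 0.000000
  tau = 0.625000: gamma = (-0.812500, -0.244792), gamma' = (-0.500000, 0.416667); Gamma_ppp = -0.969162, Gamma_ppq = -0.302863, Gamma_pqq = 0.000000, Gamma_qpp = -0.276802, Gamma_qpq = -0.086501, Gamma_qqq = 0.000000
  tau = 0.750000: gamma = (-0.875000, -0.187500), gamma' = (-0.500000, 0.500000); Gamma_ppp = -0.925390, Gamma_ppq = -0.289184, Gamma_pqq = 0.000000, Gamma_qpp = -0.271035, Gamma_qpq = -0.084698, Gamma_qqq = 0.000000
  tau = 0.875000: gamma = (-0.937500, -0.119792), gamma' = (-0.500000, 0.583333); Gamma_ppp = -0.887249, Gamma_ppq = -0.277265, Gamma_pqq = 0.000000, Gamma_qpp = -0.266619, Gamma_qpq = -0.083318, Gamma_qqq = 0.000000
  tau = 1.000000: gamma = (-1.000000, -0.041667), gamma' = (-0.500000, 0.666667); Gamma_ppp = -0.853885, Gamma_ppq = -0.266839, Gamma_pqq = 0.000000, Gamma_qpp = -0.263409, Gamma_qpq = -0.082315, Gamma_qqq = 0.000000
step 0: V^p = 0.5000, V^q = -0.7500
step 1: k1 = (-0.175212, -0.044357), k2 = (-0.133053, -0.034493), k3 = (-0.136350, -0.035348), k4 = (-0.103293, -0.027423); V <- V + (h/6)(k1 + 2k2 + 2k3 + k4): V^p = 0.4659, V^q = -0.7588
step 2: k1 = (-0.103315, -0.027429), k2 = (-0.077646, -0.021115), k3 = (-0.079238, -0.021548), k4 = (-0.058312, -0.016248); V <- V + (h/6)(k1 + 2k2 + 2k3 + k4): V^p = 0.4461, V^q = -0.7642
step 3: k1 = (-0.058314, -0.016249), k2 = (-0.041248, -0.011781), k3 = (-0.042097, -0.012023), k4 = (-0.027640, -0.008095); V <- V + (h/6)(k1 + 2k2 + 2k3 + k4): V^p = 0.4356, V^q = -0.7672
step 4: k1 = (-0.027640, -0.008095), k2 = (-0.015322, -0.004604), k3 = (-0.015816, -0.004753), k4 = (-0.004988, -0.001539); V <- V + (h/6)(k1 + 2k2 + 2k3 + k4): V^p = 0.4317, V^q = -0.7684


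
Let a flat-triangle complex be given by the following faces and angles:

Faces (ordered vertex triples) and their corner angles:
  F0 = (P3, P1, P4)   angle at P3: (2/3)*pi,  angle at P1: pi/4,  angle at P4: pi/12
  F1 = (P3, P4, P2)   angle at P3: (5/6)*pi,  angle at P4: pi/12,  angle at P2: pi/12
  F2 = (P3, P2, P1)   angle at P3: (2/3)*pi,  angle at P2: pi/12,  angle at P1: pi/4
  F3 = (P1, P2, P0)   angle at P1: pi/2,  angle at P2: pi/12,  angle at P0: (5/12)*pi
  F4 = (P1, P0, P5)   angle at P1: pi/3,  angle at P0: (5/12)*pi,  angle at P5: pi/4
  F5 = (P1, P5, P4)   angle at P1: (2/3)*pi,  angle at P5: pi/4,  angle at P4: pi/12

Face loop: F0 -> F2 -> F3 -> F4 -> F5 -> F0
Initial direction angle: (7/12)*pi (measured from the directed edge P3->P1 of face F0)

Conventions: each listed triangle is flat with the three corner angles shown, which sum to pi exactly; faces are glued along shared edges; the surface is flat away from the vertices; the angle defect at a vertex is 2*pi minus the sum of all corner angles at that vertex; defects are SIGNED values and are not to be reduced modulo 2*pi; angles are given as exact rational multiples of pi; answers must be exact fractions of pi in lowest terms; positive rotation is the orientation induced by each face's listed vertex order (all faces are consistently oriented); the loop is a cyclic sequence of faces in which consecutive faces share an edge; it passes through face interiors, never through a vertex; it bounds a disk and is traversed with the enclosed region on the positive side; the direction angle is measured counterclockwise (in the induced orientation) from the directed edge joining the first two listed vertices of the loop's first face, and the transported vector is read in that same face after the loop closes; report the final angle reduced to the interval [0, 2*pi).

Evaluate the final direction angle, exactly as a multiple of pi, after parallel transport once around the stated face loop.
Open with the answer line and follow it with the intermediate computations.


Answer: final direction angle = (7/12)*pi

enclosed vertex P1: corner angles sum to 2*pi, defect = 2*pi - 2*pi = 0
holonomy = initial angle + sum of enclosed defects (mod 2*pi), positive in the induced orientation
final angle = (7/12)*pi + 0 = (7/12)*pi (mod 2*pi)


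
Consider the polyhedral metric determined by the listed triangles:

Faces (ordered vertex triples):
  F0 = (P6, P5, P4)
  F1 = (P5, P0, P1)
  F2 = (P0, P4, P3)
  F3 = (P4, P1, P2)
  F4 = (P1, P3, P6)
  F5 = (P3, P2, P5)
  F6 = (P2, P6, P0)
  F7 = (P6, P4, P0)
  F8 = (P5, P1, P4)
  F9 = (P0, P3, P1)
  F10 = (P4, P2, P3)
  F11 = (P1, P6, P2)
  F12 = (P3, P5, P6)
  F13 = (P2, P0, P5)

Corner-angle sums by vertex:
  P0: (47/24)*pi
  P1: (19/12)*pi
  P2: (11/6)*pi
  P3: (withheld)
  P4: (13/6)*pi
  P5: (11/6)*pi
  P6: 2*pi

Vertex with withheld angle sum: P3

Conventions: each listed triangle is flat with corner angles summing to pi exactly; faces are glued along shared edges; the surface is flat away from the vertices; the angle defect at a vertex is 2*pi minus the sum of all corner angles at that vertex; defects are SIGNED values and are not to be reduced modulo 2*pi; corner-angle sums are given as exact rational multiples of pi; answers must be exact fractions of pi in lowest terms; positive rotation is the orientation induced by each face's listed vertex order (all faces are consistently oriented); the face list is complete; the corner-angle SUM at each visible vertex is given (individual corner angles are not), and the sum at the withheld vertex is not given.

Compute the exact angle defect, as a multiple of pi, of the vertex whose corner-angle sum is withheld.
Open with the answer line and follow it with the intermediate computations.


Answer: defect(P3) = (-5/8)*pi

V = 7, E = 21, F = 14; chi = V - E + F = 0
Gauss-Bonnet: total defect = 2*pi*chi = 0; visible defects sum to (5/8)*pi
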